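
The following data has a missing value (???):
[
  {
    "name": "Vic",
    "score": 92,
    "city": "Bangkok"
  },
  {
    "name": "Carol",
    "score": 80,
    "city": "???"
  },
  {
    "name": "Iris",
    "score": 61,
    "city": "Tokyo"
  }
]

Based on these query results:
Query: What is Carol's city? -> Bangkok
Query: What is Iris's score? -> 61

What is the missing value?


The missing value is Carol's city
From query: Carol's city = Bangkok

ANSWER: Bangkok


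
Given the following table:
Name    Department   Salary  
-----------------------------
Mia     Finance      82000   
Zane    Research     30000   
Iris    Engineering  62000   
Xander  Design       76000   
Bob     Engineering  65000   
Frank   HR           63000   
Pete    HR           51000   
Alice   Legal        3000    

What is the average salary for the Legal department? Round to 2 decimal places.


Legal department members:
  Alice: 3000
Sum = 3000
Count = 1
Average = 3000 / 1 = 3000.00

ANSWER: 3000.00


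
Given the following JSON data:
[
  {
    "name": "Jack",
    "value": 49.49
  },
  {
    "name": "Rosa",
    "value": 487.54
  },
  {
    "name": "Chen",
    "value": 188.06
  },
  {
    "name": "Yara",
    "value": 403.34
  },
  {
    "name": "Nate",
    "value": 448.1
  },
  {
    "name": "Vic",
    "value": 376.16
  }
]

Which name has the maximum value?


Comparing values:
  Jack: 49.49
  Rosa: 487.54
  Chen: 188.06
  Yara: 403.34
  Nate: 448.1
  Vic: 376.16
Maximum: Rosa (487.54)

ANSWER: Rosa


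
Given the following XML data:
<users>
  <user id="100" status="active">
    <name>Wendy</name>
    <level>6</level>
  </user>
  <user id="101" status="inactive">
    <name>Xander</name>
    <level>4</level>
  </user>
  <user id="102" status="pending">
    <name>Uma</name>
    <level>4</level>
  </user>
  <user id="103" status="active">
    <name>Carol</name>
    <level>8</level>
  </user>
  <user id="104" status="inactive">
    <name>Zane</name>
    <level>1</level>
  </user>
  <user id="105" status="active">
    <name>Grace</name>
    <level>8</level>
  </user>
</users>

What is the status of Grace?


Finding user with name = Grace
user id="105" status="active"

ANSWER: active


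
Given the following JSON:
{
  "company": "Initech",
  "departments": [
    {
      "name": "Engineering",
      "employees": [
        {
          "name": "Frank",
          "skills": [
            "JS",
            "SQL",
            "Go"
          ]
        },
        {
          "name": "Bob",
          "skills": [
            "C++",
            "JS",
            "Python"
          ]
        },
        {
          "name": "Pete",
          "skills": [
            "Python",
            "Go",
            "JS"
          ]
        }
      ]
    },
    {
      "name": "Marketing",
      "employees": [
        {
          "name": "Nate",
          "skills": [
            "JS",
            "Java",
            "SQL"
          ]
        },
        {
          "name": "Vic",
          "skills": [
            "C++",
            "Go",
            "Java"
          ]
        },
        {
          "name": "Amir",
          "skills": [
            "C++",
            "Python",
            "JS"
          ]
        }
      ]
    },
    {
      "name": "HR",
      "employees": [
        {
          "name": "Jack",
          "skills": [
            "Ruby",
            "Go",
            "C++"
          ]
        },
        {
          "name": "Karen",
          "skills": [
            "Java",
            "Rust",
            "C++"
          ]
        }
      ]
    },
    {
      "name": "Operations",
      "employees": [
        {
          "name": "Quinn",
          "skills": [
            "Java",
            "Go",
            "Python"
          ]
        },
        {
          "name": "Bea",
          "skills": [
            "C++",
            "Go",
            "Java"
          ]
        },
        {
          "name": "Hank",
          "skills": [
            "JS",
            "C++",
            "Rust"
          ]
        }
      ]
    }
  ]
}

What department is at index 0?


Path: departments[0].name
Value: Engineering

ANSWER: Engineering


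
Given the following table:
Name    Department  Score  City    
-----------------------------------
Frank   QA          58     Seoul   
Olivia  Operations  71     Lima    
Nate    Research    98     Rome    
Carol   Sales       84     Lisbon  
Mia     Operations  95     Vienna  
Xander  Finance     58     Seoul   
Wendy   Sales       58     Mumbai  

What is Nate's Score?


Row 3: Nate
Score = 98

ANSWER: 98


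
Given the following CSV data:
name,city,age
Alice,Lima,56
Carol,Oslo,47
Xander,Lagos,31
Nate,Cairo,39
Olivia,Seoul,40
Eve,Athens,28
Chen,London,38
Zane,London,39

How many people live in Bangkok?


Scanning city column for 'Bangkok':
Total matches: 0

ANSWER: 0


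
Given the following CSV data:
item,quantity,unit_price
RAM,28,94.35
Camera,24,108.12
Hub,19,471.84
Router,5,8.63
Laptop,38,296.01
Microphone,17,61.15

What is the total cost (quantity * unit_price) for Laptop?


Row: Laptop
quantity = 38
unit_price = 296.01
total = 38 * 296.01 = 11248.38

ANSWER: 11248.38


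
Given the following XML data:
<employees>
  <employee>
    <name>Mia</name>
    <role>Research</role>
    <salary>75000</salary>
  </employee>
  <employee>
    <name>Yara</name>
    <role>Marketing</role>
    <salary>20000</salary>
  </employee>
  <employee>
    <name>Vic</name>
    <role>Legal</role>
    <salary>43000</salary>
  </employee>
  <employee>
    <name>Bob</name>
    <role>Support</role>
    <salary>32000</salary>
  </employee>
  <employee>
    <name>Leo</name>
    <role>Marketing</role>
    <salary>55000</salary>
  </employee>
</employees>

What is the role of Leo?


Searching for <employee> with <name>Leo</name>
Found at position 5
<role>Marketing</role>

ANSWER: Marketing


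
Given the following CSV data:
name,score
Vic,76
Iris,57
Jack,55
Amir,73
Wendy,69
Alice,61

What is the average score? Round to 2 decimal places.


Scores: 76, 57, 55, 73, 69, 61
Sum = 391
Count = 6
Average = 391 / 6 = 65.17

ANSWER: 65.17


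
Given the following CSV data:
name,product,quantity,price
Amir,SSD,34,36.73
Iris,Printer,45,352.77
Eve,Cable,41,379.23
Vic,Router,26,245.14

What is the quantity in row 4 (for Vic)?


Row 4: Vic
Column 'quantity' = 26

ANSWER: 26


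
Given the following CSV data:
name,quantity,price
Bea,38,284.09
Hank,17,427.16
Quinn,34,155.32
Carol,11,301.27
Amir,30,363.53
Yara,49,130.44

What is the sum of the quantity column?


Values in 'quantity' column:
  Row 1: 38
  Row 2: 17
  Row 3: 34
  Row 4: 11
  Row 5: 30
  Row 6: 49
Sum = 38 + 17 + 34 + 11 + 30 + 49 = 179

ANSWER: 179


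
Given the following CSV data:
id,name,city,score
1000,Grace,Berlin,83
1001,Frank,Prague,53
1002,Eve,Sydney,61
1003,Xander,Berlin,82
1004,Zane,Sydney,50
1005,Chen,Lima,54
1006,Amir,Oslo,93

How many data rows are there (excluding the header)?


Counting rows (excluding header):
Header: id,name,city,score
Data rows: 7

ANSWER: 7


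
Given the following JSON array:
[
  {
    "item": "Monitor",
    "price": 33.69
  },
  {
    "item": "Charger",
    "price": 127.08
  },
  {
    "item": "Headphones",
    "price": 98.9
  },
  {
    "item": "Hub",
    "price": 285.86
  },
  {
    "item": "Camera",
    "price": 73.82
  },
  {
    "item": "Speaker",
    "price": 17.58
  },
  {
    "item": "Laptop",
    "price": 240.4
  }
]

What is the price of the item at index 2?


Array index 2 -> Headphones
price = 98.9

ANSWER: 98.9


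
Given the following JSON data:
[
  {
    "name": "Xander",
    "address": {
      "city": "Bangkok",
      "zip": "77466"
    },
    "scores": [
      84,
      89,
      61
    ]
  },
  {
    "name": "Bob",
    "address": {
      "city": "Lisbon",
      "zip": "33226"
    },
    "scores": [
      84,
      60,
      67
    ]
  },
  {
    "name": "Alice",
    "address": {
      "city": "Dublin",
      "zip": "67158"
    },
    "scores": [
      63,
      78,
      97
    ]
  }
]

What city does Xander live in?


Path: records[0].address.city
Value: Bangkok

ANSWER: Bangkok


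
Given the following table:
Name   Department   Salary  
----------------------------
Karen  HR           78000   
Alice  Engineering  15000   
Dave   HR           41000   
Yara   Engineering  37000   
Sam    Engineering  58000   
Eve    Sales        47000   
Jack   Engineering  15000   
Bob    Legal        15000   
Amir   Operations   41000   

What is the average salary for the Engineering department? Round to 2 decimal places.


Engineering department members:
  Alice: 15000
  Yara: 37000
  Sam: 58000
  Jack: 15000
Sum = 125000
Count = 4
Average = 125000 / 4 = 31250.00

ANSWER: 31250.00


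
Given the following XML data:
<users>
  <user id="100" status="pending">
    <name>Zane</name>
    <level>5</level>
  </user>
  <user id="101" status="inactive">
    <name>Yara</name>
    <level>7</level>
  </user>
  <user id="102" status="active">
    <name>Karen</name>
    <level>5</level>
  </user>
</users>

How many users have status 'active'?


Counting users with status='active':
  Karen (id=102) -> MATCH
Count: 1

ANSWER: 1


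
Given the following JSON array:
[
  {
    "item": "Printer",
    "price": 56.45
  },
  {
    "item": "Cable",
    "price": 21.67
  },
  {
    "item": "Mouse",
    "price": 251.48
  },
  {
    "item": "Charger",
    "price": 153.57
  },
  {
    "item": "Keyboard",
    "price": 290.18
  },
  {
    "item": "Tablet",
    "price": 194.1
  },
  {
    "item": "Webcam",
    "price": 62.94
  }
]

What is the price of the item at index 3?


Array index 3 -> Charger
price = 153.57

ANSWER: 153.57


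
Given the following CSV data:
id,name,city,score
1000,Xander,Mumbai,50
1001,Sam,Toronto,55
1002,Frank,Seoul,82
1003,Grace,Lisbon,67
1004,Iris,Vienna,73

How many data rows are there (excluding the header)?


Counting rows (excluding header):
Header: id,name,city,score
Data rows: 5

ANSWER: 5


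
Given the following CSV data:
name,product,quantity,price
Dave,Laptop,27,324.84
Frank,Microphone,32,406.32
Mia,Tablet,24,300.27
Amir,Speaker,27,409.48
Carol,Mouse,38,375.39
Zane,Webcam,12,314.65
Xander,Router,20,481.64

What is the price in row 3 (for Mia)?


Row 3: Mia
Column 'price' = 300.27

ANSWER: 300.27


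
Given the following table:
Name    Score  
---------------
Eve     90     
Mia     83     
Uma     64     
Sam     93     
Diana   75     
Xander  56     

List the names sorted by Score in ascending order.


Sorting by Score (ascending):
  Xander: 56
  Uma: 64
  Diana: 75
  Mia: 83
  Eve: 90
  Sam: 93


ANSWER: Xander, Uma, Diana, Mia, Eve, Sam


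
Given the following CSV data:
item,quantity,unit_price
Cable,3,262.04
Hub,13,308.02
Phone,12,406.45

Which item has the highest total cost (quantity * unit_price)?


Computing row totals:
  Cable: 786.12
  Hub: 4004.26
  Phone: 4877.4
Maximum: Phone (4877.4)

ANSWER: Phone


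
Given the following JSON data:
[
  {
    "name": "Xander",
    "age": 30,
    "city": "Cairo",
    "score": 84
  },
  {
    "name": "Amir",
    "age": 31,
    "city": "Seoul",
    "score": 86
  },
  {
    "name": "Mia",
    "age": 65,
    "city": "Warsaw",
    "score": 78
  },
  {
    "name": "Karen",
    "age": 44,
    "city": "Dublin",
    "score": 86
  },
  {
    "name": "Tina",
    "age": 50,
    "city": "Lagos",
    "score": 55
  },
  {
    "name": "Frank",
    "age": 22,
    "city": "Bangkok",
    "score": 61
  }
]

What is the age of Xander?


Looking up record where name = Xander
Record index: 0
Field 'age' = 30

ANSWER: 30


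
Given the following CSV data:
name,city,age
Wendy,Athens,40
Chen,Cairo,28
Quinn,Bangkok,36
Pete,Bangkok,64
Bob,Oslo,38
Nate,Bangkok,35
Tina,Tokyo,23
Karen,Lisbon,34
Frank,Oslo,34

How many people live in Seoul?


Scanning city column for 'Seoul':
Total matches: 0

ANSWER: 0


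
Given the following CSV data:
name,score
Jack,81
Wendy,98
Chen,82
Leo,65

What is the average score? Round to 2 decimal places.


Scores: 81, 98, 82, 65
Sum = 326
Count = 4
Average = 326 / 4 = 81.50

ANSWER: 81.50


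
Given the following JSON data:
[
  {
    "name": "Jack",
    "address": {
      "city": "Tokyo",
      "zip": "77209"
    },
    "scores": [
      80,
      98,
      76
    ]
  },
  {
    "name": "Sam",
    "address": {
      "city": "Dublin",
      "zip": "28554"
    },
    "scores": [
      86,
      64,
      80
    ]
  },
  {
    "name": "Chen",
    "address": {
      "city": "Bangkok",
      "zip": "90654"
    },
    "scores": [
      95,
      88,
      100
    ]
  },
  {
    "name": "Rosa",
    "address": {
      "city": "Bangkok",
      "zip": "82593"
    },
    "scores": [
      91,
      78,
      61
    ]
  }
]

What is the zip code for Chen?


Path: records[2].address.zip
Value: 90654

ANSWER: 90654


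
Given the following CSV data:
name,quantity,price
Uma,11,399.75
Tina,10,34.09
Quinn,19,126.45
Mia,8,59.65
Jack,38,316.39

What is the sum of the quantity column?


Values in 'quantity' column:
  Row 1: 11
  Row 2: 10
  Row 3: 19
  Row 4: 8
  Row 5: 38
Sum = 11 + 10 + 19 + 8 + 38 = 86

ANSWER: 86


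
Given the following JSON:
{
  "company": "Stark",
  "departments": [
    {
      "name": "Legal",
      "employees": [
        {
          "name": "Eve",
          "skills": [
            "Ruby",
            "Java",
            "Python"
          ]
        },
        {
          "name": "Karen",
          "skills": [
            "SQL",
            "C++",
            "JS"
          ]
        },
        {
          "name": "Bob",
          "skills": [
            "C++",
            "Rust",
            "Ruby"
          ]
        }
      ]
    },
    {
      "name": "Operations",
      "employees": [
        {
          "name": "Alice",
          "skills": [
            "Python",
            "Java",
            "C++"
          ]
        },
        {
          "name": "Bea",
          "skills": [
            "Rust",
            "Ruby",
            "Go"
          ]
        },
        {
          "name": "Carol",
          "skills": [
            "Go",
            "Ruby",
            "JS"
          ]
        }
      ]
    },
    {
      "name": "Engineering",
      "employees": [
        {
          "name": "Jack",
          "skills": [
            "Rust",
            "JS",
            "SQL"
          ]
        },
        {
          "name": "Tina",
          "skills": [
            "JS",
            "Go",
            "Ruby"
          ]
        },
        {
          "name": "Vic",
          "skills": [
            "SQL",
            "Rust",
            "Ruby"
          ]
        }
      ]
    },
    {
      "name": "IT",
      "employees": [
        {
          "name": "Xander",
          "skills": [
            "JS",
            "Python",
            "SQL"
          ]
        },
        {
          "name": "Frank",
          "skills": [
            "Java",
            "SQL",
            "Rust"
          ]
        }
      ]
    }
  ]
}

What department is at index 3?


Path: departments[3].name
Value: IT

ANSWER: IT


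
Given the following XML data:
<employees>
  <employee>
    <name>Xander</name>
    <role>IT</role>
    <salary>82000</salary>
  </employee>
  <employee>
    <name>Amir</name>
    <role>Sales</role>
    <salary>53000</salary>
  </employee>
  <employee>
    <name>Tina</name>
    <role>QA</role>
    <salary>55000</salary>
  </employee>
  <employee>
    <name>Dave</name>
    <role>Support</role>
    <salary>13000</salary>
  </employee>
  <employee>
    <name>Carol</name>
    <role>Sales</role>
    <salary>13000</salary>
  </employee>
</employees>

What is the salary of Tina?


Searching for <employee> with <name>Tina</name>
Found at position 3
<salary>55000</salary>

ANSWER: 55000


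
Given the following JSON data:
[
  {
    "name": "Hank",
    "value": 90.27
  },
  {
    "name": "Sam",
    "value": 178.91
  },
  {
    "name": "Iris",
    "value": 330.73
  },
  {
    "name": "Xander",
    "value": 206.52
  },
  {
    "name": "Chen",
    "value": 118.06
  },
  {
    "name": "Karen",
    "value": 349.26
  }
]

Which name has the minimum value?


Comparing values:
  Hank: 90.27
  Sam: 178.91
  Iris: 330.73
  Xander: 206.52
  Chen: 118.06
  Karen: 349.26
Minimum: Hank (90.27)

ANSWER: Hank


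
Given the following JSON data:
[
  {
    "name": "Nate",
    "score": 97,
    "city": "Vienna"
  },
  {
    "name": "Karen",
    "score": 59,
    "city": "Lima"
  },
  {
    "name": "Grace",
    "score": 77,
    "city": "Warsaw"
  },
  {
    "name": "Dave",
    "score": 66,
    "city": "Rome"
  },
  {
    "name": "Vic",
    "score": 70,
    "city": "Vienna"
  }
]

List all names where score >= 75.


Filtering records where score >= 75:
  Nate (score=97) -> YES
  Karen (score=59) -> no
  Grace (score=77) -> YES
  Dave (score=66) -> no
  Vic (score=70) -> no


ANSWER: Nate, Grace


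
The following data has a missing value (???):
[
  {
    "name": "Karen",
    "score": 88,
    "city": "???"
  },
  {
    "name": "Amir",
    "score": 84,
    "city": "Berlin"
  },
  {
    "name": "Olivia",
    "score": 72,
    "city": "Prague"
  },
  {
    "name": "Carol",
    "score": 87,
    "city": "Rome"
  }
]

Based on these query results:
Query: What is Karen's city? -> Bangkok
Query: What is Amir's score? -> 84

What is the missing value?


The missing value is Karen's city
From query: Karen's city = Bangkok

ANSWER: Bangkok


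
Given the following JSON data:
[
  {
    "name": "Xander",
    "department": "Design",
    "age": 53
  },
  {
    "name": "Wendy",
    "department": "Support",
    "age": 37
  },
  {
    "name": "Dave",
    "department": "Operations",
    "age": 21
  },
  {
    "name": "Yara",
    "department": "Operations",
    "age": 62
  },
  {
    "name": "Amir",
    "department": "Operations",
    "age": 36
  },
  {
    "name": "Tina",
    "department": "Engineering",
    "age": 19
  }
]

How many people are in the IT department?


Scanning records for department = IT
  No matches found
Count: 0

ANSWER: 0


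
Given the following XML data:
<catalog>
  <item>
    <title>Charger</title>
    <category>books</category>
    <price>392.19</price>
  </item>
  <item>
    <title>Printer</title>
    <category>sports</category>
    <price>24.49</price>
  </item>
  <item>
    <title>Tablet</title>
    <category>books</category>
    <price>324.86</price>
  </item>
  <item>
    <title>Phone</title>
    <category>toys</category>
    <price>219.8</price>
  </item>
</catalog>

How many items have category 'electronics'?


Scanning <item> elements for <category>electronics</category>:
Count: 0

ANSWER: 0


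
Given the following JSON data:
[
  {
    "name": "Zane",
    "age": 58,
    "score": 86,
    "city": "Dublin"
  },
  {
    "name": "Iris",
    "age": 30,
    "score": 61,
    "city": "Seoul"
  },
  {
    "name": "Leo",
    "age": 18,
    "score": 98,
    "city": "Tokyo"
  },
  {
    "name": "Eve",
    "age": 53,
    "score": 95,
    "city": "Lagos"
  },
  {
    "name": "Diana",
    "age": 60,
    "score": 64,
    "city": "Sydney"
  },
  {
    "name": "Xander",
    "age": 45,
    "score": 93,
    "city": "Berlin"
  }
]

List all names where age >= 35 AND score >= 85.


Checking both conditions:
  Zane (age=58, score=86) -> YES
  Iris (age=30, score=61) -> no
  Leo (age=18, score=98) -> no
  Eve (age=53, score=95) -> YES
  Diana (age=60, score=64) -> no
  Xander (age=45, score=93) -> YES


ANSWER: Zane, Eve, Xander


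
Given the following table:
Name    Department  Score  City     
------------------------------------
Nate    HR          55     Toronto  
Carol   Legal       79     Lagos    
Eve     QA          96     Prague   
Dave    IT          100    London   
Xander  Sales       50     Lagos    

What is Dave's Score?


Row 4: Dave
Score = 100

ANSWER: 100


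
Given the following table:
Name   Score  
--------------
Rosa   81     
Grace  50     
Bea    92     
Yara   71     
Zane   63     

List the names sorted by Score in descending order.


Sorting by Score (descending):
  Bea: 92
  Rosa: 81
  Yara: 71
  Zane: 63
  Grace: 50


ANSWER: Bea, Rosa, Yara, Zane, Grace


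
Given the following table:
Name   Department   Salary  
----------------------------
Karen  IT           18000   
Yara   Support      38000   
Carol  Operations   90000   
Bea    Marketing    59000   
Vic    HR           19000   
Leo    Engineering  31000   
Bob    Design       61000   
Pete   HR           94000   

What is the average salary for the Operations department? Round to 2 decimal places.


Operations department members:
  Carol: 90000
Sum = 90000
Count = 1
Average = 90000 / 1 = 90000.00

ANSWER: 90000.00


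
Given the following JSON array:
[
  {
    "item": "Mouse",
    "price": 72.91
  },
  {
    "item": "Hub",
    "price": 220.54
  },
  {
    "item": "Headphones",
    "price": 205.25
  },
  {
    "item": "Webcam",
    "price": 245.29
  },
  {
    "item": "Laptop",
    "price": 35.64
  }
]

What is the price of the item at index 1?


Array index 1 -> Hub
price = 220.54

ANSWER: 220.54


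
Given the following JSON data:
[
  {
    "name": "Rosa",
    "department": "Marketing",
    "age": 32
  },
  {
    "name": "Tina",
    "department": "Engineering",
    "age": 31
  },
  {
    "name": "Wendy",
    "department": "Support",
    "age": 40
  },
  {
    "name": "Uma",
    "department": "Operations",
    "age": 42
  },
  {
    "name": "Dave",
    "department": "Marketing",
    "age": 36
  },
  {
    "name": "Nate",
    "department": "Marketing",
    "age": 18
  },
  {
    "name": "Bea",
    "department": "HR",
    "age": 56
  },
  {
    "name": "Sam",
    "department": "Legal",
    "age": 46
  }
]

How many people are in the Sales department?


Scanning records for department = Sales
  No matches found
Count: 0

ANSWER: 0


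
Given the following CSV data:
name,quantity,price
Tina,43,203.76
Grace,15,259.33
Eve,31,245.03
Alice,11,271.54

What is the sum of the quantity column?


Values in 'quantity' column:
  Row 1: 43
  Row 2: 15
  Row 3: 31
  Row 4: 11
Sum = 43 + 15 + 31 + 11 = 100

ANSWER: 100


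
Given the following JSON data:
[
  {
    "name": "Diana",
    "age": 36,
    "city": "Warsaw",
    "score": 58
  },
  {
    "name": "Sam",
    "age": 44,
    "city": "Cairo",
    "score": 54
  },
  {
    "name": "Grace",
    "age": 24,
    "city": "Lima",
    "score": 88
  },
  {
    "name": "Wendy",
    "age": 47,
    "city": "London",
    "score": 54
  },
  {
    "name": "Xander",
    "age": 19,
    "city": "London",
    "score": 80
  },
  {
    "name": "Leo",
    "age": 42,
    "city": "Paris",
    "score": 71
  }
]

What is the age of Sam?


Looking up record where name = Sam
Record index: 1
Field 'age' = 44

ANSWER: 44


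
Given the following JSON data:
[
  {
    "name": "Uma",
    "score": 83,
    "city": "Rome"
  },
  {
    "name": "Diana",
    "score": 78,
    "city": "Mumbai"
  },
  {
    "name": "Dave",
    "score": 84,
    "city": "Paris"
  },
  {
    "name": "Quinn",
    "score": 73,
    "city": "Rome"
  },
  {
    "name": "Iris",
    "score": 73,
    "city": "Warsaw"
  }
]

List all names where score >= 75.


Filtering records where score >= 75:
  Uma (score=83) -> YES
  Diana (score=78) -> YES
  Dave (score=84) -> YES
  Quinn (score=73) -> no
  Iris (score=73) -> no


ANSWER: Uma, Diana, Dave


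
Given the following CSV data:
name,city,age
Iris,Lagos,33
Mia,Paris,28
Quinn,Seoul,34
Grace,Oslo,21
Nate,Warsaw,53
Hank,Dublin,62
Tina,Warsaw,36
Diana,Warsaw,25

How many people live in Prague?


Scanning city column for 'Prague':
Total matches: 0

ANSWER: 0


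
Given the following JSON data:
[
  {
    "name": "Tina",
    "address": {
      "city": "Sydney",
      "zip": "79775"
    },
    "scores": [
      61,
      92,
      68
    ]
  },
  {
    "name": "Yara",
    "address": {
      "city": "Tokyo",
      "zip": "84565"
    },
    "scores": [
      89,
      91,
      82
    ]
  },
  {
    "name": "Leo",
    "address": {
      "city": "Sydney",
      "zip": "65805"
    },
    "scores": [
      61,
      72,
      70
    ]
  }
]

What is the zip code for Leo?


Path: records[2].address.zip
Value: 65805

ANSWER: 65805


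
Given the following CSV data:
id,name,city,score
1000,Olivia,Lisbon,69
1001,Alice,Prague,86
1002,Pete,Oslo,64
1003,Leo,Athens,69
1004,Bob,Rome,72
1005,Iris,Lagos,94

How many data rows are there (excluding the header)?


Counting rows (excluding header):
Header: id,name,city,score
Data rows: 6

ANSWER: 6


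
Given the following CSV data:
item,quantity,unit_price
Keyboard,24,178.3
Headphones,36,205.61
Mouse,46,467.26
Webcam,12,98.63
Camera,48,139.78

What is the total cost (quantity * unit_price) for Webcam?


Row: Webcam
quantity = 12
unit_price = 98.63
total = 12 * 98.63 = 1183.56

ANSWER: 1183.56


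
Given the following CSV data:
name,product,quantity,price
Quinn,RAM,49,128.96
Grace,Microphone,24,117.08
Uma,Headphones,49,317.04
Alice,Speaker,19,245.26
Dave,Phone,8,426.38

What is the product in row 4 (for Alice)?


Row 4: Alice
Column 'product' = Speaker

ANSWER: Speaker


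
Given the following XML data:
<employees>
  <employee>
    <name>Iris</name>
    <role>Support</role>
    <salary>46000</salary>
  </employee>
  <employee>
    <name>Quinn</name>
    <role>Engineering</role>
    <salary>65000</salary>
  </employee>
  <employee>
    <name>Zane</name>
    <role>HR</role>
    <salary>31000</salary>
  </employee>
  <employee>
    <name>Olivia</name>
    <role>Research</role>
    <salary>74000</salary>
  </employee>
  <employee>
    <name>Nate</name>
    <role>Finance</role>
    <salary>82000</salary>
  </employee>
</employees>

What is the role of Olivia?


Searching for <employee> with <name>Olivia</name>
Found at position 4
<role>Research</role>

ANSWER: Research


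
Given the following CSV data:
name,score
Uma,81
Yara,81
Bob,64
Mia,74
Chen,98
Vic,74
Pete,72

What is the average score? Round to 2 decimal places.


Scores: 81, 81, 64, 74, 98, 74, 72
Sum = 544
Count = 7
Average = 544 / 7 = 77.71

ANSWER: 77.71


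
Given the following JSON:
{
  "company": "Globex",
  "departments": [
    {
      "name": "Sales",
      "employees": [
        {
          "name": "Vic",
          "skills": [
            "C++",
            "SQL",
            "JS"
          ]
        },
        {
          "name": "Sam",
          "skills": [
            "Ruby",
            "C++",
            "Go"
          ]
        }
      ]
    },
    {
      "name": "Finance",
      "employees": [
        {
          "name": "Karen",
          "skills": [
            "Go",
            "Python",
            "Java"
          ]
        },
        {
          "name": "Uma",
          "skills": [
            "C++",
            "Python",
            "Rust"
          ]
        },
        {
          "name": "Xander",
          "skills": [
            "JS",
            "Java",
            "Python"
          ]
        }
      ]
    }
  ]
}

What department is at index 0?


Path: departments[0].name
Value: Sales

ANSWER: Sales


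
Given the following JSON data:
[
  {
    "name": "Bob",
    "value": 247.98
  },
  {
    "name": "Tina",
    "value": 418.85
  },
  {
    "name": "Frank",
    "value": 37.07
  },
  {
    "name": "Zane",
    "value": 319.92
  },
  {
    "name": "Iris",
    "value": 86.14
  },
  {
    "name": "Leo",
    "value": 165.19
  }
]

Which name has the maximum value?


Comparing values:
  Bob: 247.98
  Tina: 418.85
  Frank: 37.07
  Zane: 319.92
  Iris: 86.14
  Leo: 165.19
Maximum: Tina (418.85)

ANSWER: Tina


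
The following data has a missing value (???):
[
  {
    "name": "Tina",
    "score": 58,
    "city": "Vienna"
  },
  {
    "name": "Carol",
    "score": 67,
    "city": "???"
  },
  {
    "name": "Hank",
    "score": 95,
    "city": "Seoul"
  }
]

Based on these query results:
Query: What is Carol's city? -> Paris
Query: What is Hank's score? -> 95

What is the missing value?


The missing value is Carol's city
From query: Carol's city = Paris

ANSWER: Paris


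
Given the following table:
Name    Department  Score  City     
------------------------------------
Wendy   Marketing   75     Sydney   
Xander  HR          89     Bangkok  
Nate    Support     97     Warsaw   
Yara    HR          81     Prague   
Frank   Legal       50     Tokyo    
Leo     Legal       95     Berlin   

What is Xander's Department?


Row 2: Xander
Department = HR

ANSWER: HR


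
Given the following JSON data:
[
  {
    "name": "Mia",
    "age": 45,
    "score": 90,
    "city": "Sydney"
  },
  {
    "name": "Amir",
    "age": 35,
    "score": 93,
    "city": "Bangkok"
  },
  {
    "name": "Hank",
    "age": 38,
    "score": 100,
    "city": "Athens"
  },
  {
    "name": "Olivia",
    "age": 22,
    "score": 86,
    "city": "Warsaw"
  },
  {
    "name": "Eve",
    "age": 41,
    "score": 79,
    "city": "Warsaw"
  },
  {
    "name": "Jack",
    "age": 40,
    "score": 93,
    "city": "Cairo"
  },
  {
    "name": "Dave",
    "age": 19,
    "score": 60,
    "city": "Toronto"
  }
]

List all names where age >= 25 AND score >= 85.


Checking both conditions:
  Mia (age=45, score=90) -> YES
  Amir (age=35, score=93) -> YES
  Hank (age=38, score=100) -> YES
  Olivia (age=22, score=86) -> no
  Eve (age=41, score=79) -> no
  Jack (age=40, score=93) -> YES
  Dave (age=19, score=60) -> no


ANSWER: Mia, Amir, Hank, Jack


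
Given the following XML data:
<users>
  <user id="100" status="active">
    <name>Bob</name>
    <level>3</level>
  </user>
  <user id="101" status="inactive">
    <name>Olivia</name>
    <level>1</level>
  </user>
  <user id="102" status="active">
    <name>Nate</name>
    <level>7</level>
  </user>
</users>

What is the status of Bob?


Finding user with name = Bob
user id="100" status="active"

ANSWER: active


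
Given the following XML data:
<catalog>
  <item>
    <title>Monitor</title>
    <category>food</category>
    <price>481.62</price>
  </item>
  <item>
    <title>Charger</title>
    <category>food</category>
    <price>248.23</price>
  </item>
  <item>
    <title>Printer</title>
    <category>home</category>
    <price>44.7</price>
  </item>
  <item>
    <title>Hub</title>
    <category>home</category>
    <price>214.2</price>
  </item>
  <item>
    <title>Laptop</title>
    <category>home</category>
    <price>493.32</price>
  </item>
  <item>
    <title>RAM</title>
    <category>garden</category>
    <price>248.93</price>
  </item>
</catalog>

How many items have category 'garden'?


Scanning <item> elements for <category>garden</category>:
  Item 6: RAM -> MATCH
Count: 1

ANSWER: 1


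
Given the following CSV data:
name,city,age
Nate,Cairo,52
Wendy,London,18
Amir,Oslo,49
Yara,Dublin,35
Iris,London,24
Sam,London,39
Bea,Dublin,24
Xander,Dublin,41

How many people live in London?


Scanning city column for 'London':
  Row 2: Wendy -> MATCH
  Row 5: Iris -> MATCH
  Row 6: Sam -> MATCH
Total matches: 3

ANSWER: 3


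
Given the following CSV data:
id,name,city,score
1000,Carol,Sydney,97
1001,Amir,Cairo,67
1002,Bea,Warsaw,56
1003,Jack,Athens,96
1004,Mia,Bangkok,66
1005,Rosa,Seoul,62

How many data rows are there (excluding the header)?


Counting rows (excluding header):
Header: id,name,city,score
Data rows: 6

ANSWER: 6


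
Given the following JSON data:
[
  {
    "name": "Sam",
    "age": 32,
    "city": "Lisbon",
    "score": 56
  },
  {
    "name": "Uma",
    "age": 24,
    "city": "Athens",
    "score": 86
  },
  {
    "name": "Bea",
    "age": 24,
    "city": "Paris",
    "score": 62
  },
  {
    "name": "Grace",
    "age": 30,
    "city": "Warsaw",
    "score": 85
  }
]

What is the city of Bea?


Looking up record where name = Bea
Record index: 2
Field 'city' = Paris

ANSWER: Paris


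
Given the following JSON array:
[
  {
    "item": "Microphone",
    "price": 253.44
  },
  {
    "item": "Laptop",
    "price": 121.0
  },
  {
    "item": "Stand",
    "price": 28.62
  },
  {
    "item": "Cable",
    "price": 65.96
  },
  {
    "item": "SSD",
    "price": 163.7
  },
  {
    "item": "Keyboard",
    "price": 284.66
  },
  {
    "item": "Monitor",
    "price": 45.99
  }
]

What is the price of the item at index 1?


Array index 1 -> Laptop
price = 121.0

ANSWER: 121.0


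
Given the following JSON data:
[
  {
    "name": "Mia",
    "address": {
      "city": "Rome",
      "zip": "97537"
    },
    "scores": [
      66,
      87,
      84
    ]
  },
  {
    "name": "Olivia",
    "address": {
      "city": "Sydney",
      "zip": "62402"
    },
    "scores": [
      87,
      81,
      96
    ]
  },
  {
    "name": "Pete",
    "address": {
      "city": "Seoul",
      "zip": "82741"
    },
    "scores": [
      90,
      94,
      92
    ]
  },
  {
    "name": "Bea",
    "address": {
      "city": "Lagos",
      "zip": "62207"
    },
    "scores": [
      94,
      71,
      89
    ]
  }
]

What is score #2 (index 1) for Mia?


Path: records[0].scores[1]
Value: 87

ANSWER: 87


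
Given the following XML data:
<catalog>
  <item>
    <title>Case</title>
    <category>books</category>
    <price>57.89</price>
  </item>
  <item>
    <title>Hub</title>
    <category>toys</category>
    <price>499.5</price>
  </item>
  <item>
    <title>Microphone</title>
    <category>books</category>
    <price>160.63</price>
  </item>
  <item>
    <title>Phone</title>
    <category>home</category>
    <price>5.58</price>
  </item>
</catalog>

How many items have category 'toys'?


Scanning <item> elements for <category>toys</category>:
  Item 2: Hub -> MATCH
Count: 1

ANSWER: 1


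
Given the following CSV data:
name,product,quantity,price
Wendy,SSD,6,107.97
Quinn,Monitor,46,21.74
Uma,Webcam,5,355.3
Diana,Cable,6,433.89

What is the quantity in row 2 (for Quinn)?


Row 2: Quinn
Column 'quantity' = 46

ANSWER: 46


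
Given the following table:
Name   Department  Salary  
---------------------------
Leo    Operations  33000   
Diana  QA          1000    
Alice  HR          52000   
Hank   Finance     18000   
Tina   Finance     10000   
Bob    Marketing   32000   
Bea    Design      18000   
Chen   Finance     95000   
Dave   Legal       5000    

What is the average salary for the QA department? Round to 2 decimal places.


QA department members:
  Diana: 1000
Sum = 1000
Count = 1
Average = 1000 / 1 = 1000.00

ANSWER: 1000.00


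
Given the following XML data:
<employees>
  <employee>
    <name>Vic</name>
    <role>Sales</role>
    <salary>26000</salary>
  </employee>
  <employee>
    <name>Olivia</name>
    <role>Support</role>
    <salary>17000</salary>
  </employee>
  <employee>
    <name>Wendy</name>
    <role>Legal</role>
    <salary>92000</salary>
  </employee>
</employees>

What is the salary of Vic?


Searching for <employee> with <name>Vic</name>
Found at position 1
<salary>26000</salary>

ANSWER: 26000


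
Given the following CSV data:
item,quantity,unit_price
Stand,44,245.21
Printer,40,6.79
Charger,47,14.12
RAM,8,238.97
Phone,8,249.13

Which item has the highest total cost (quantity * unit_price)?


Computing row totals:
  Stand: 10789.24
  Printer: 271.6
  Charger: 663.64
  RAM: 1911.76
  Phone: 1993.04
Maximum: Stand (10789.24)

ANSWER: Stand


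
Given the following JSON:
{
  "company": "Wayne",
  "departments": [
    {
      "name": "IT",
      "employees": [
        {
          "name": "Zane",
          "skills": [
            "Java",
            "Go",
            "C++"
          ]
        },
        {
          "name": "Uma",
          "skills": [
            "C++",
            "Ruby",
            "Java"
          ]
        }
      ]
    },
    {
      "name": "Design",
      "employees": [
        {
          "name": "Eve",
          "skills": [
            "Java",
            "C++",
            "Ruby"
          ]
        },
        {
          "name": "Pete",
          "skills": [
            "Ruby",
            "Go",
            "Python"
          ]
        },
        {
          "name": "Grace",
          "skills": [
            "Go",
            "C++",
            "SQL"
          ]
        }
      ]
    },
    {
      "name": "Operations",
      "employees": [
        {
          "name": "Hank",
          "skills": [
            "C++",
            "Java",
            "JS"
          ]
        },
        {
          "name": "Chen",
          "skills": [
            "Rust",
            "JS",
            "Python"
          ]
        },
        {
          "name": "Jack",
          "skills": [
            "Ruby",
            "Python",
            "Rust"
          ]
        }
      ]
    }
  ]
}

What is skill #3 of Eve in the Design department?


Path: departments[1].employees[0].skills[2]
Value: Ruby

ANSWER: Ruby


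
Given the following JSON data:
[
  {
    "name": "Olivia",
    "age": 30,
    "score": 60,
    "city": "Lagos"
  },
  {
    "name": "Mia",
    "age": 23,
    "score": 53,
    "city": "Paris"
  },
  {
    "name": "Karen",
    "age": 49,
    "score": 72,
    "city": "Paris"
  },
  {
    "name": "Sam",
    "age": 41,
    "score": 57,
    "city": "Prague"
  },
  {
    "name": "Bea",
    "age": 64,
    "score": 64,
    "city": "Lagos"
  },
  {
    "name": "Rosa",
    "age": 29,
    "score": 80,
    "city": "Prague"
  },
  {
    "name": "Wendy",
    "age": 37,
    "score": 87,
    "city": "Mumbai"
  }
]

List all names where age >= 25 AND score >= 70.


Checking both conditions:
  Olivia (age=30, score=60) -> no
  Mia (age=23, score=53) -> no
  Karen (age=49, score=72) -> YES
  Sam (age=41, score=57) -> no
  Bea (age=64, score=64) -> no
  Rosa (age=29, score=80) -> YES
  Wendy (age=37, score=87) -> YES


ANSWER: Karen, Rosa, Wendy


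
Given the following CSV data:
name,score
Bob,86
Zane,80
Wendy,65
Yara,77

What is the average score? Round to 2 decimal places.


Scores: 86, 80, 65, 77
Sum = 308
Count = 4
Average = 308 / 4 = 77.00

ANSWER: 77.00


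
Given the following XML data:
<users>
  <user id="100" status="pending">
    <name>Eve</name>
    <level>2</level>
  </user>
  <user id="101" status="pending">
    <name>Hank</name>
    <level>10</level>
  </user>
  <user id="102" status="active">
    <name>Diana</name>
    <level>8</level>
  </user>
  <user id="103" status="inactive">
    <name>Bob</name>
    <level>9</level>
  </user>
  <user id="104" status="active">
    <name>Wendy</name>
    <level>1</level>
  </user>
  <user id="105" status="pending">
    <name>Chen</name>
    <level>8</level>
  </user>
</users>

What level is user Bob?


Finding user: Bob
<level>9</level>

ANSWER: 9


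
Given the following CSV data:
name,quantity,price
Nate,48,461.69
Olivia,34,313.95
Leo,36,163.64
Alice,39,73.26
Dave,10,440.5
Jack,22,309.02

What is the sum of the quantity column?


Values in 'quantity' column:
  Row 1: 48
  Row 2: 34
  Row 3: 36
  Row 4: 39
  Row 5: 10
  Row 6: 22
Sum = 48 + 34 + 36 + 39 + 10 + 22 = 189

ANSWER: 189


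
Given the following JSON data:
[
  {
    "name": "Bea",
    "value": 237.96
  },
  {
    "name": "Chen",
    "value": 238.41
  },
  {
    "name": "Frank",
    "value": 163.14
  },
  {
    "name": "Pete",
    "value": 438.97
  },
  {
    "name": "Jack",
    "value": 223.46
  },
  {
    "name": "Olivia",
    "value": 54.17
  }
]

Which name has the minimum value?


Comparing values:
  Bea: 237.96
  Chen: 238.41
  Frank: 163.14
  Pete: 438.97
  Jack: 223.46
  Olivia: 54.17
Minimum: Olivia (54.17)

ANSWER: Olivia


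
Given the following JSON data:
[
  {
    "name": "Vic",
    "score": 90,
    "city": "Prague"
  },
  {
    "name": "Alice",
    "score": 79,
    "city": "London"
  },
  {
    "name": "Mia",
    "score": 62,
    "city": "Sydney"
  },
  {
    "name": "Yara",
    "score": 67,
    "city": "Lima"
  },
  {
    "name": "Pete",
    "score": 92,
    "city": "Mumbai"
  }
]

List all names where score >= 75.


Filtering records where score >= 75:
  Vic (score=90) -> YES
  Alice (score=79) -> YES
  Mia (score=62) -> no
  Yara (score=67) -> no
  Pete (score=92) -> YES


ANSWER: Vic, Alice, Pete


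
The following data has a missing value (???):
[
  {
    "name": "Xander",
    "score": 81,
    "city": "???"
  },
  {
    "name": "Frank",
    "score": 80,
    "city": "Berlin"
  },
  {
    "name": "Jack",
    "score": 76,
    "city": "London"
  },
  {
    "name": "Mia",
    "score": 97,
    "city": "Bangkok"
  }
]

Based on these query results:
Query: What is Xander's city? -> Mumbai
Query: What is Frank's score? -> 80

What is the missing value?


The missing value is Xander's city
From query: Xander's city = Mumbai

ANSWER: Mumbai
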